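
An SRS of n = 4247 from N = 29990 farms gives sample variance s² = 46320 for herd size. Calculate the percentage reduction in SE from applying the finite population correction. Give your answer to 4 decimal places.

f = n/N = 4247/29990 = 0.14161387.
SE_no-fpc = √(s²/n) = 3.3025024; SE_fpc = √((1−f)s²/n) = 3.0597398.
Ratio = √(1−f) = 0.92649130. Reduction = 100·(1 − 0.92649130) = 7.3509%.

7.3509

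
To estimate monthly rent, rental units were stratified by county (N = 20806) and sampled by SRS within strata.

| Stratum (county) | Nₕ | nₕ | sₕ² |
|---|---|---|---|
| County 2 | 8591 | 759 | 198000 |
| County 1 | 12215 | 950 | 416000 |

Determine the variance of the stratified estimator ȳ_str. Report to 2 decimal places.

Var(ȳ_str) = Σₕ Wₕ²(1 − fₕ)sₕ²/nₕ with Wₕ = Nₕ/N, N = 20806.
County 2: Wₕ = 0.41290974; term = 0.41290974²·(1 − 0.08834827)·198000/759 = 40.547364.
County 1: Wₕ = 0.58709026; term = 0.58709026²·(1 − 0.07777323)·416000/950 = 139.19294.
Sum = 179.7403.

179.74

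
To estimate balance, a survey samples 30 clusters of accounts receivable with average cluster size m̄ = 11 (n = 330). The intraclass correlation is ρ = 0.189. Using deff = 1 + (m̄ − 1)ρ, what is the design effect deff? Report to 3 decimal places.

2.890

deff = 1 + (11 − 1)·0.189 = 1 + 1.89 = 2.89.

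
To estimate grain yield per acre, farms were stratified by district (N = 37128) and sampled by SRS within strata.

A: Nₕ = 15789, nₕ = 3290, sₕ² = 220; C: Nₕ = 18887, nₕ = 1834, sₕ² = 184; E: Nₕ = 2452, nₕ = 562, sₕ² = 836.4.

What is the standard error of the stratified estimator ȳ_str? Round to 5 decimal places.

0.19498

Var(ȳ_str) = Σₕ Wₕ²(1 − fₕ)sₕ²/nₕ with Wₕ = Nₕ/N, N = 37128.
A: Wₕ = 0.42525856; term = 0.42525856²·(1 − 0.20837292)·220/3290 = 0.0095731214.
C: Wₕ = 0.50869963; term = 0.50869963²·(1 − 0.09710383)·184/1834 = 0.023441163.
E: Wₕ = 0.06604180; term = 0.06604180²·(1 − 0.22920065)·836.4/562 = 0.0050033037.
Sum = 0.038017588.
SE = √(0.038017588) = 0.19498.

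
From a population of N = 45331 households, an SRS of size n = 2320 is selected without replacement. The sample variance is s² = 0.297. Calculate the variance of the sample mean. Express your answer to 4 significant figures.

1.215 × 10^-4

Under SRS without replacement, Var(ȳ) = (1 − f)·s²/n with f = n/N = 2320/45331 = 0.05117910.
Var(ȳ) = (1 − 0.05117910)·0.297/2320 = 0.94882090·1.2801724 × 10^-4 = 1.2146543 × 10^-4.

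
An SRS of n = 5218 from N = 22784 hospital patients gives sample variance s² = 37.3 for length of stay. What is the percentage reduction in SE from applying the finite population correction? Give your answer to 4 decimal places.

12.1946

f = n/N = 5218/22784 = 0.22902037.
SE_no-fpc = √(s²/n) = 0.084547813; SE_fpc = √((1−f)s²/n) = 0.074237584.
Ratio = √(1−f) = 0.87805446. Reduction = 100·(1 − 0.87805446) = 12.1946%.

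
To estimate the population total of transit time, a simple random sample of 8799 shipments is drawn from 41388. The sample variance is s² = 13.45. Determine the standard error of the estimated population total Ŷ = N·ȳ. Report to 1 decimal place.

1435.9

Var(Ŷ) = N²·Var(ȳ) = N²·(1 − n/N)·s²/n.
f = 8799/41388 = 0.21259785; Var(ȳ) = 0.78740215·13.45/8799 = 0.0012036094.
Var(Ŷ) = 41388² · 0.0012036094 = 2.0617426 × 10^6.
SE(Ŷ) = √(2.0617426 × 10^6) = 1435.9.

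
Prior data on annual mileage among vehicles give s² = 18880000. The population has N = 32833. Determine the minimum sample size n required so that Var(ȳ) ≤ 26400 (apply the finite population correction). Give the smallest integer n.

700

Without fpc, n₀ = s²/D = 18880000/26400 = 715.1515.
With fpc, (1 − n/N)·s²/n ≤ D requires n ≥ n₀/(1 + n₀/N) = 715.1515/(1 + 715.1515/32833) = 699.9065.
Rounding up, n = 700.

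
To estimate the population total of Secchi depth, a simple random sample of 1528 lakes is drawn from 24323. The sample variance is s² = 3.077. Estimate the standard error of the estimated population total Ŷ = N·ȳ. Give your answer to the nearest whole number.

1057

Var(Ŷ) = N²·Var(ȳ) = N²·(1 − n/N)·s²/n.
f = 1528/24323 = 0.06282120; Var(ȳ) = 0.93717880·3.077/1528 = 0.0018872377.
Var(Ŷ) = 24323² · 0.0018872377 = 1.1165055 × 10^6.
SE(Ŷ) = √(1.1165055 × 10^6) = 1057.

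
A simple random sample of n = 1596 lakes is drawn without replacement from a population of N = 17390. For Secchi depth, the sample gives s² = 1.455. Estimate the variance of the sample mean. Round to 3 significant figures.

Under SRS without replacement, Var(ȳ) = (1 − f)·s²/n with f = n/N = 1596/17390 = 0.09177688.
Var(ȳ) = (1 − 0.09177688)·1.455/1596 = 0.90822312·9.1165414 × 10^-4 = 8.2798536 × 10^-4.

8.28 × 10^-4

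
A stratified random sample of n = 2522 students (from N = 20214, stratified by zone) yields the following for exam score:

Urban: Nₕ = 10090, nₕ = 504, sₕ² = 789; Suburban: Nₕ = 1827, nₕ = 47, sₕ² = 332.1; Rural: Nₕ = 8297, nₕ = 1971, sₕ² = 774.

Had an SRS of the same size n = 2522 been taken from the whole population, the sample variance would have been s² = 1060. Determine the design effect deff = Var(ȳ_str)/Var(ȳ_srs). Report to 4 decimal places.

Var(ȳ_str) = Σ Wₕ²(1−fₕ)sₕ²/nₕ with Wₕ = Nₕ/20214:
  Urban: (10090/20214)²·(1−504/10090)·789/504 = 0.37057024
  Suburban: (1827/20214)²·(1−47/1827)·332.1/47 = 0.056237375
  Rural: (8297/20214)²·(1−1971/8297)·774/1971 = 0.050442905
  → Var(ȳ_str) = 0.47725052.
Var(ȳ_srs) = (1 − 2522/20214)·1060/2522 = 0.36786244.
deff = 0.47725052 / 0.36786244 = 1.2974.

1.2974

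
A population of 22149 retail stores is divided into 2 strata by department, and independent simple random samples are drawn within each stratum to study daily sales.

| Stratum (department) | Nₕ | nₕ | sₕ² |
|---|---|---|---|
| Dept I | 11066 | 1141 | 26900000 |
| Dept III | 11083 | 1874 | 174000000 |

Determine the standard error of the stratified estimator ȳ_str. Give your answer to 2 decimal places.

156.83

Var(ȳ_str) = Σₕ Wₕ²(1 − fₕ)sₕ²/nₕ with Wₕ = Nₕ/N, N = 22149.
Dept I: Wₕ = 0.49961624; term = 0.49961624²·(1 − 0.10310862)·26900000/1141 = 5278.1238.
Dept III: Wₕ = 0.50038376; term = 0.50038376²·(1 − 0.16908779)·174000000/1874 = 19317.069.
Sum = 24595.193.
SE = √(24595.193) = 156.83.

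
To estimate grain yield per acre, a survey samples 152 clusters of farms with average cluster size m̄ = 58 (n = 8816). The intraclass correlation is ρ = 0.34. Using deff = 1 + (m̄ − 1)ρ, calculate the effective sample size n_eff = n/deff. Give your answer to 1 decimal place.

deff = 1 + (58 − 1)·0.34 = 1 + 19.38 = 20.38.
n_eff = 8816 / 20.38 = 432.6.

432.6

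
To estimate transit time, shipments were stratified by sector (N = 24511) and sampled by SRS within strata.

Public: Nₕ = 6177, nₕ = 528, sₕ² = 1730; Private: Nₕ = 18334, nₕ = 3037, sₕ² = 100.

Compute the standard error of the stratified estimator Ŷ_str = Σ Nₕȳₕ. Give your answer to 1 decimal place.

11116.0

Var(Ŷ_str) = Σₕ Nₕ²(1 − fₕ)sₕ²/nₕ.
Public: 6177²·(1 − 528/6177)·1730/528 = 1.143303 × 10^8.
Private: 18334²·(1 − 3037/18334)·100/3037 = 9.234613 × 10^6.
Sum = 1.2356491 × 10^8.
SE = √(1.2356491 × 10^8) = 11116.0.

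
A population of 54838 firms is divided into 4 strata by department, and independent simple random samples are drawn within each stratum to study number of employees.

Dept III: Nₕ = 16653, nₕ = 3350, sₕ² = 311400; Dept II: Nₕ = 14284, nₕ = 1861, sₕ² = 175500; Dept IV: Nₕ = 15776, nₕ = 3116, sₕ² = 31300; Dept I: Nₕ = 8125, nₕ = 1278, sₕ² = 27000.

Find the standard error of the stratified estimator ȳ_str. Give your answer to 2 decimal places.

Var(ȳ_str) = Σₕ Wₕ²(1 − fₕ)sₕ²/nₕ with Wₕ = Nₕ/N, N = 54838.
Dept III: Wₕ = 0.30367628; term = 0.30367628²·(1 − 0.20116496)·311400/3350 = 6.8478251.
Dept II: Wₕ = 0.26047631; term = 0.26047631²·(1 − 0.13028563)·175500/1861 = 5.564727.
Dept IV: Wₕ = 0.28768372; term = 0.28768372²·(1 − 0.19751521)·31300/3116 = 0.66713585.
Dept I: Wₕ = 0.14816368; term = 0.14816368²·(1 − 0.15729231)·27000/1278 = 0.39083495.
Sum = 13.470523.
SE = √(13.470523) = 3.67.

3.67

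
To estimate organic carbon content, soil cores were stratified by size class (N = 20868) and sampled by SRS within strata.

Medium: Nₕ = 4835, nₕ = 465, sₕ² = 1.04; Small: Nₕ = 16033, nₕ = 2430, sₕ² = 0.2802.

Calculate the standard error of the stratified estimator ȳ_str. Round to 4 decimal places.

Var(ȳ_str) = Σₕ Wₕ²(1 − fₕ)sₕ²/nₕ with Wₕ = Nₕ/N, N = 20868.
Medium: Wₕ = 0.23169446; term = 0.23169446²·(1 − 0.09617373)·1.04/465 = 1.0851672 × 10^-4.
Small: Wₕ = 0.76830554; term = 0.76830554²·(1 − 0.15156240)·0.2802/2430 = 5.7749695 × 10^-5.
Sum = 1.6626642 × 10^-4.
SE = √(1.6626642 × 10^-4) = 0.0129.

0.0129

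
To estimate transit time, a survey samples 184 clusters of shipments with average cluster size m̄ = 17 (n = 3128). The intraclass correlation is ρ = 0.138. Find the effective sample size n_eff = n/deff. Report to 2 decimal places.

975.06

deff = 1 + (17 − 1)·0.138 = 1 + 2.208 = 3.208.
n_eff = 3128 / 3.208 = 975.06.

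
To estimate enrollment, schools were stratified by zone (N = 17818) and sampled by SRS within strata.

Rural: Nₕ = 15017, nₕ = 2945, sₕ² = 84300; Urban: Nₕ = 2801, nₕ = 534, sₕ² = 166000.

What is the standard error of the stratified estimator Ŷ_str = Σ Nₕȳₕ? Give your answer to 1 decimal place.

Var(Ŷ_str) = Σₕ Nₕ²(1 − fₕ)sₕ²/nₕ.
Rural: 15017²·(1 − 2945/15017)·84300/2945 = 5.1892511 × 10^9.
Urban: 2801²·(1 − 534/2801)·166000/534 = 1.9739287 × 10^9.
Sum = 7.1631798 × 10^9.
SE = √(7.1631798 × 10^9) = 84635.6.

84635.6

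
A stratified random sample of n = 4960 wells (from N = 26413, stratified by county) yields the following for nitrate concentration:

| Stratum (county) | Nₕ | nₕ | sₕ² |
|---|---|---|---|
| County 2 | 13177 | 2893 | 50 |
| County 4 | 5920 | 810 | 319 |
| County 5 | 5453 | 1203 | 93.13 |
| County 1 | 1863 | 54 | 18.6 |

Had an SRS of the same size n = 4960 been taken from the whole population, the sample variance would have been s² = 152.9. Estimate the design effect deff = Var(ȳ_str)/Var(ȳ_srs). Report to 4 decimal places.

Var(ȳ_str) = Σ Wₕ²(1−fₕ)sₕ²/nₕ with Wₕ = Nₕ/26413:
  County 2: (13177/26413)²·(1−2893/13177)·50/2893 = 0.0033571034
  County 4: (5920/26413)²·(1−810/5920)·319/810 = 0.017077048
  County 5: (5453/26413)²·(1−1203/5453)·93.13/1203 = 0.0025716564
  County 1: (1863/26413)²·(1−54/1863)·18.6/54 = 0.0016639304
  → Var(ȳ_str) = 0.024669738.
Var(ȳ_srs) = (1 − 4960/26413)·152.9/4960 = 0.025037797.
deff = 0.024669738 / 0.025037797 = 0.9853.

0.9853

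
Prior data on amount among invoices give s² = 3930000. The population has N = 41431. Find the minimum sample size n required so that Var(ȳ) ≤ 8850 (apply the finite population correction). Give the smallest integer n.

440

Without fpc, n₀ = s²/D = 3930000/8850 = 444.0678.
With fpc, (1 − n/N)·s²/n ≤ D requires n ≥ n₀/(1 + n₀/N) = 444.0678/(1 + 444.0678/41431) = 439.3586.
Rounding up, n = 440.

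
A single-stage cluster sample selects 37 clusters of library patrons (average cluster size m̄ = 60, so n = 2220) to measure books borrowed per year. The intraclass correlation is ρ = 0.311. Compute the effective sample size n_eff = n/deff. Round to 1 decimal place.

114.7

deff = 1 + (60 − 1)·0.311 = 1 + 18.349 = 19.349.
n_eff = 2220 / 19.349 = 114.7.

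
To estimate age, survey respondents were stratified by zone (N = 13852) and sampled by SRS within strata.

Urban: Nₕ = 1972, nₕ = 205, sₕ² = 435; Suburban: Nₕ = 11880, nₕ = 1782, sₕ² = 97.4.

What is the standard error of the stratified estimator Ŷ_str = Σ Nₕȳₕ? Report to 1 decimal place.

3735.1

Var(Ŷ_str) = Σₕ Nₕ²(1 − fₕ)sₕ²/nₕ.
Urban: 1972²·(1 − 205/1972)·435/205 = 7.39399 × 10^6.
Suburban: 11880²·(1 − 1782/11880)·97.4/1782 = 6.556968 × 10^6.
Sum = 1.3950958 × 10^7.
SE = √(1.3950958 × 10^7) = 3735.1.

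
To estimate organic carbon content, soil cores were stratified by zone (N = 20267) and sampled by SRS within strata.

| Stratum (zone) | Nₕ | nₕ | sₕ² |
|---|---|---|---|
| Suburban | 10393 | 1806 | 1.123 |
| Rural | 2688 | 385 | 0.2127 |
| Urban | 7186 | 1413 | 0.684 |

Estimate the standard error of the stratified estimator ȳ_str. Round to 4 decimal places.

0.0139

Var(ȳ_str) = Σₕ Wₕ²(1 − fₕ)sₕ²/nₕ with Wₕ = Nₕ/N, N = 20267.
Suburban: Wₕ = 0.51280407; term = 0.51280407²·(1 − 0.17377081)·1.123/1806 = 1.3510315 × 10^-4.
Rural: Wₕ = 0.13262940; term = 0.13262940²·(1 − 0.14322917)·0.2127/385 = 8.3262803 × 10^-6.
Urban: Wₕ = 0.35456654; term = 0.35456654²·(1 − 0.19663234)·0.684/1413 = 4.8890421 × 10^-5.
Sum = 1.9231985 × 10^-4.
SE = √(1.9231985 × 10^-4) = 0.0139.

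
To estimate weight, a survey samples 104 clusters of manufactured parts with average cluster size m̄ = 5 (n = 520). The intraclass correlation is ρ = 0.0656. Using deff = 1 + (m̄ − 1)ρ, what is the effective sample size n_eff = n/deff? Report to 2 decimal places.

411.91

deff = 1 + (5 − 1)·0.0656 = 1 + 0.2624 = 1.2624.
n_eff = 520 / 1.2624 = 411.91.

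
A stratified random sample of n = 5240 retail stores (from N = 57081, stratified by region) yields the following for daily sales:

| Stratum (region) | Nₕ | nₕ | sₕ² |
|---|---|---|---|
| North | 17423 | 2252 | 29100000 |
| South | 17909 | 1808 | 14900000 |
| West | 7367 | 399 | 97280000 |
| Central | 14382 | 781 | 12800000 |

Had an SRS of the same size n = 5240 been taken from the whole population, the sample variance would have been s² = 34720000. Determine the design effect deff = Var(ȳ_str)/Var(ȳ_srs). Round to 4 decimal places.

1.0972

Var(ȳ_str) = Σ Wₕ²(1−fₕ)sₕ²/nₕ with Wₕ = Nₕ/57081:
  North: (17423/57081)²·(1−2252/17423)·29100000/2252 = 1048.2831
  South: (17909/57081)²·(1−1808/17909)·14900000/1808 = 729.33807
  West: (7367/57081)²·(1−399/7367)·97280000/399 = 3841.1948
  Central: (14382/57081)²·(1−781/14382)·12800000/781 = 983.93388
  → Var(ȳ_str) = 6602.7499.
Var(ȳ_srs) = (1 − 5240/57081)·34720000/5240 = 6017.6958.
deff = 6602.7499 / 6017.6958 = 1.0972.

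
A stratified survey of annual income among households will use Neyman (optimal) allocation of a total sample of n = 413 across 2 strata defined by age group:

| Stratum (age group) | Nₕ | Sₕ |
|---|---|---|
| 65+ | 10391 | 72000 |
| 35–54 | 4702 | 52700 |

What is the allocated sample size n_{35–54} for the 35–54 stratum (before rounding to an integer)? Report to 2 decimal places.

102.76

Neyman allocation: nₕ = n·NₕSₕ / Σⱼ NⱼSⱼ.
Σ NⱼSⱼ = 10391·72000 + 4702·52700 = 9.959474 × 10^8.
n_{35–54} = 413·4702·52700 / (9.959474 × 10^8) = 102.76.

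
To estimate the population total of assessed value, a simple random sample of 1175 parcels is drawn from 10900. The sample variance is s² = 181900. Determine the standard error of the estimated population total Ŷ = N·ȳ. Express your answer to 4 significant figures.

128100

Var(Ŷ) = N²·Var(ȳ) = N²·(1 − n/N)·s²/n.
f = 1175/10900 = 0.10779817; Var(ȳ) = 0.89220183·181900/1175 = 138.12044.
Var(Ŷ) = 10900² · 138.12044 = 1.6410089 × 10^10.
SE(Ŷ) = √(1.6410089 × 10^10) = 128100.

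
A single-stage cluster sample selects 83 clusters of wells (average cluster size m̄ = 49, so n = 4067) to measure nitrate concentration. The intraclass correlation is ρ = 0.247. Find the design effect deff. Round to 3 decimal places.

deff = 1 + (49 − 1)·0.247 = 1 + 11.856 = 12.856.

12.856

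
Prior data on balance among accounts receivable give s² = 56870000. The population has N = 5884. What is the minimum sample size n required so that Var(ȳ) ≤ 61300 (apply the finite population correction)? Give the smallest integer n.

Without fpc, n₀ = s²/D = 56870000/61300 = 927.7325.
With fpc, (1 − n/N)·s²/n ≤ D requires n ≥ n₀/(1 + n₀/N) = 927.7325/(1 + 927.7325/5884) = 801.3788.
Rounding up, n = 802.

802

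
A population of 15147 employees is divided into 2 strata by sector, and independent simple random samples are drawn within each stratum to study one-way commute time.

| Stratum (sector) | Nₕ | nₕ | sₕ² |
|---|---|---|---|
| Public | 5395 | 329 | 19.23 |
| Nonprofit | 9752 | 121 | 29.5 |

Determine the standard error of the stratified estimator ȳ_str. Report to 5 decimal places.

0.32675

Var(ȳ_str) = Σₕ Wₕ²(1 − fₕ)sₕ²/nₕ with Wₕ = Nₕ/N, N = 15147.
Public: Wₕ = 0.35617614; term = 0.35617614²·(1 − 0.06098239)·19.23/329 = 0.0069628457.
Nonprofit: Wₕ = 0.64382386; term = 0.64382386²·(1 − 0.01240771)·29.5/121 = 0.09980412.
Sum = 0.10676697.
SE = √(0.10676697) = 0.32675.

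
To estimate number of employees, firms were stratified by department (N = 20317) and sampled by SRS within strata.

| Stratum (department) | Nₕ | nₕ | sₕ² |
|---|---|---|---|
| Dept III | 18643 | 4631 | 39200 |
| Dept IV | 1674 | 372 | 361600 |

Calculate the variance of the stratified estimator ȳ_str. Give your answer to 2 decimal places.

Var(ȳ_str) = Σₕ Wₕ²(1 − fₕ)sₕ²/nₕ with Wₕ = Nₕ/N, N = 20317.
Dept III: Wₕ = 0.91760595; term = 0.91760595²·(1 − 0.24840423)·39200/4631 = 5.3568323.
Dept IV: Wₕ = 0.08239405; term = 0.08239405²·(1 − 0.22222222)·361600/372 = 5.1325449.
Sum = 10.489377.

10.49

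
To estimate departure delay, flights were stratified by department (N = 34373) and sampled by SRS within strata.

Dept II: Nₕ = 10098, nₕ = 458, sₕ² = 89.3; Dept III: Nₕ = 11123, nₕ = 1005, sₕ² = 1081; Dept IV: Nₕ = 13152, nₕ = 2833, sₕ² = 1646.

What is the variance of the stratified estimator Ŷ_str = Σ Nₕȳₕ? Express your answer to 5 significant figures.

Var(Ŷ_str) = Σₕ Nₕ²(1 − fₕ)sₕ²/nₕ.
Dept II: 10098²·(1 − 458/10098)·89.3/458 = 1.8980095 × 10^7.
Dept III: 11123²·(1 − 1005/11123)·1081/1005 = 1.2105319 × 10^8.
Dept IV: 13152²·(1 − 2833/13152)·1646/2833 = 7.8851992 × 10^7.
Sum = 2.1888528 × 10^8.

2.1889 × 10^8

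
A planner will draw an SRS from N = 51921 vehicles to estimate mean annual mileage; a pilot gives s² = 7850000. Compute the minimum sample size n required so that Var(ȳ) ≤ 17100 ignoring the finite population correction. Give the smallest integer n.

Without fpc, n₀ = s²/D = 7850000/17100 = 459.0643.
Rounding up, n = 460.

460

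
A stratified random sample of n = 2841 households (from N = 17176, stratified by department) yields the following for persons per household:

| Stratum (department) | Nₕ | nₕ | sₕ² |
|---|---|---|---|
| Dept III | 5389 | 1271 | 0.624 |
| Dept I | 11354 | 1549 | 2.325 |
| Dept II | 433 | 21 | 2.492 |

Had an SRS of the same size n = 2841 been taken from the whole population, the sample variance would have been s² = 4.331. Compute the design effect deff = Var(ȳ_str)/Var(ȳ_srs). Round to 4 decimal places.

0.5306

Var(ȳ_str) = Σ Wₕ²(1−fₕ)sₕ²/nₕ with Wₕ = Nₕ/17176:
  Dept III: (5389/17176)²·(1−1271/5389)·0.624/1271 = 3.6930867 × 10^-5
  Dept I: (11354/17176)²·(1−1549/11354)·2.325/1549 = 5.6640094 × 10^-4
  Dept II: (433/17176)²·(1−21/433)·2.492/21 = 7.1757912 × 10^-5
  → Var(ȳ_str) = 6.7508972 × 10^-4.
Var(ȳ_srs) = (1 − 2841/17176)·4.331/2841 = 0.001272309.
deff = (6.7508972 × 10^-4) / 0.001272309 = 0.5306.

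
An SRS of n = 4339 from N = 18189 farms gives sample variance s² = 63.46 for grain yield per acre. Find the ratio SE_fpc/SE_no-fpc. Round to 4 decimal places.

0.8726

f = n/N = 4339/18189 = 0.23855077.
SE_no-fpc = √(s²/n) = 0.12093589; SE_fpc = √((1−f)s²/n) = 0.10552994.
Ratio = √(1−f) = 0.87261058.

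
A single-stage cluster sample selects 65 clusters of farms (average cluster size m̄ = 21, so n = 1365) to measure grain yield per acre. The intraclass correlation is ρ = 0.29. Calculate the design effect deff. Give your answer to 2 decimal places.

6.80

deff = 1 + (21 − 1)·0.29 = 1 + 5.8 = 6.8.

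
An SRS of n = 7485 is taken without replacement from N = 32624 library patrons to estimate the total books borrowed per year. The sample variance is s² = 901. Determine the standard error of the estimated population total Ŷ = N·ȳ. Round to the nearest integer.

9936

Var(Ŷ) = N²·Var(ȳ) = N²·(1 − n/N)·s²/n.
f = 7485/32624 = 0.22943232; Var(ȳ) = 0.77056768·901/7485 = 0.092756377.
Var(Ŷ) = 32624² · 0.092756377 = 9.8722966 × 10^7.
SE(Ŷ) = √(9.8722966 × 10^7) = 9936.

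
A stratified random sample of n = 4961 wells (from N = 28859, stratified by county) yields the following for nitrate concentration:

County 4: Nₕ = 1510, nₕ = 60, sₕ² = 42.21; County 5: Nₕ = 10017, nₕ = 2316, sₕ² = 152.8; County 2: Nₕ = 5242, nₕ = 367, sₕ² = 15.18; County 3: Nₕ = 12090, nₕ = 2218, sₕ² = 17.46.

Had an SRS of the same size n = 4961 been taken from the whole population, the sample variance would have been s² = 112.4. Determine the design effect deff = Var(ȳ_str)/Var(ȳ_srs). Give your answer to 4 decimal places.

0.5521

Var(ȳ_str) = Σ Wₕ²(1−fₕ)sₕ²/nₕ with Wₕ = Nₕ/28859:
  County 4: (1510/28859)²·(1−60/1510)·42.21/60 = 0.0018494666
  County 5: (10017/28859)²·(1−2316/10017)·152.8/2316 = 0.0061109262
  County 2: (5242/28859)²·(1−367/5242)·15.18/367 = 0.0012691554
  County 3: (12090/28859)²·(1−2218/12090)·17.46/2218 = 0.0011281104
  → Var(ȳ_str) = 0.010357659.
Var(ȳ_srs) = (1 − 4961/28859)·112.4/4961 = 0.018761924.
deff = 0.010357659 / 0.018761924 = 0.5521.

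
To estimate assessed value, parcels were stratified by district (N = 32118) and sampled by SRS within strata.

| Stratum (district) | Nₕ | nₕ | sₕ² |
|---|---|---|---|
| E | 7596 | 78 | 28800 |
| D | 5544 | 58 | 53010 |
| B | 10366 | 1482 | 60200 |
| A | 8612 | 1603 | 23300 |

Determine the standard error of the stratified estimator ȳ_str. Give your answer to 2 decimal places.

7.20

Var(ȳ_str) = Σₕ Wₕ²(1 − fₕ)sₕ²/nₕ with Wₕ = Nₕ/N, N = 32118.
E: Wₕ = 0.23650290; term = 0.23650290²·(1 − 0.01026856)·28800/78 = 20.440343.
D: Wₕ = 0.17261349; term = 0.17261349²·(1 − 0.01046176)·53010/58 = 26.947088.
B: Wₕ = 0.32274737; term = 0.32274737²·(1 − 0.14296739)·60200/1482 = 3.6263612.
A: Wₕ = 0.26813625; term = 0.26813625²·(1 − 0.18613562)·23300/1603 = 0.85052188.
Sum = 51.864314.
SE = √(51.864314) = 7.20.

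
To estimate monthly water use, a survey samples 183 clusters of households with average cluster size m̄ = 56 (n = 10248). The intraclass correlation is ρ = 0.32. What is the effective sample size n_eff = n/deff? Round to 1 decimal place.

551.0

deff = 1 + (56 − 1)·0.32 = 1 + 17.6 = 18.6.
n_eff = 10248 / 18.6 = 551.0.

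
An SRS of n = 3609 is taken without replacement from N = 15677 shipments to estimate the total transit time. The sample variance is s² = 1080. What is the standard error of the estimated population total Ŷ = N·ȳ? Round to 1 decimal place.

Var(Ŷ) = N²·Var(ȳ) = N²·(1 − n/N)·s²/n.
f = 3609/15677 = 0.23020986; Var(ȳ) = 0.76979014·1080/3609 = 0.23036114.
Var(Ŷ) = 15677² · 0.23036114 = 5.6615472 × 10^7.
SE(Ŷ) = √(5.6615472 × 10^7) = 7524.3.

7524.3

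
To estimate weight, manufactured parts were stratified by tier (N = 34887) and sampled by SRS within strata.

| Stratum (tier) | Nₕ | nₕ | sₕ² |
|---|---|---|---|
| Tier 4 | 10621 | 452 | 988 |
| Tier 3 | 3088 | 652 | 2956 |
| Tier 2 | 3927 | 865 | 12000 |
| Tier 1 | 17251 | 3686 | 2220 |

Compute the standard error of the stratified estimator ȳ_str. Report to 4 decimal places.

0.6891

Var(ȳ_str) = Σₕ Wₕ²(1 − fₕ)sₕ²/nₕ with Wₕ = Nₕ/N, N = 34887.
Tier 4: Wₕ = 0.30444005; term = 0.30444005²·(1 − 0.04255720)·988/452 = 0.19397016.
Tier 3: Wₕ = 0.08851435; term = 0.08851435²·(1 − 0.21113990)·2956/652 = 0.028021034.
Tier 2: Wₕ = 0.11256342; term = 0.11256342²·(1 − 0.22026993)·12000/865 = 0.13705787.
Tier 1: Wₕ = 0.49448219; term = 0.49448219²·(1 − 0.21366877)·2220/3686 = 0.11579891.
Sum = 0.47484797.
SE = √(0.47484797) = 0.6891.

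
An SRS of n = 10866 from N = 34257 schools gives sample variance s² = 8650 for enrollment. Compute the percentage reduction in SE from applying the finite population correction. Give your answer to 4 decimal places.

f = n/N = 10866/34257 = 0.31719065.
SE_no-fpc = √(s²/n) = 0.89222257; SE_fpc = √((1−f)s²/n) = 0.73726384.
Ratio = √(1−f) = 0.82632279. Reduction = 100·(1 − 0.82632279) = 17.3677%.

17.3677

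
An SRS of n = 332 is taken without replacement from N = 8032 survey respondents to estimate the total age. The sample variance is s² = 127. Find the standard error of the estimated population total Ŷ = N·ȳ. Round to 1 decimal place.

4864.0

Var(Ŷ) = N²·Var(ȳ) = N²·(1 − n/N)·s²/n.
f = 332/8032 = 0.04133466; Var(ȳ) = 0.95866534·127/332 = 0.36671837.
Var(Ŷ) = 8032² · 0.36671837 = 2.3658111 × 10^7.
SE(Ŷ) = √(2.3658111 × 10^7) = 4864.0.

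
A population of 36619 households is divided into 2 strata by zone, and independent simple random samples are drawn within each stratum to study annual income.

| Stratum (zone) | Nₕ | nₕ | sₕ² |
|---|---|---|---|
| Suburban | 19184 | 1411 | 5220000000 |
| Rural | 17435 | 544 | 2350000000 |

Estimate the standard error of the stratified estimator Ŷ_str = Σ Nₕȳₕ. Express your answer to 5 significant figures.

5.0334 × 10^7

Var(Ŷ_str) = Σₕ Nₕ²(1 − fₕ)sₕ²/nₕ.
Suburban: 19184²·(1 − 1411/19184)·5220000000/1411 = 1.2613726 × 10^15.
Rural: 17435²·(1 − 544/17435)·2350000000/544 = 1.2721733 × 10^15.
Sum = 2.5335459 × 10^15.
SE = √(2.5335459 × 10^15) = 5.0334 × 10^7.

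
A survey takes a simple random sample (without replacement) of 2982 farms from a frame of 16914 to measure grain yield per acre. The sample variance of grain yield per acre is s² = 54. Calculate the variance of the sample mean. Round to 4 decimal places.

Under SRS without replacement, Var(ȳ) = (1 − f)·s²/n with f = n/N = 2982/16914 = 0.17630365.
Var(ȳ) = (1 − 0.17630365)·54/2982 = 0.82369635·0.018108652 = 0.01491603.

0.0149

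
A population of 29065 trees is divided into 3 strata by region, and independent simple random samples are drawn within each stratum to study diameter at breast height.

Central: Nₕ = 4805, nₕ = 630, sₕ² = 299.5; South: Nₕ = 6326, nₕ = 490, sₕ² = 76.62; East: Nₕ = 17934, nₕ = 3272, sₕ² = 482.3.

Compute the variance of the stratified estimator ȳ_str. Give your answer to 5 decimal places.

0.06400

Var(ȳ_str) = Σₕ Wₕ²(1 − fₕ)sₕ²/nₕ with Wₕ = Nₕ/N, N = 29065.
Central: Wₕ = 0.16531911; term = 0.16531911²·(1 − 0.13111342)·299.5/630 = 0.01128926.
South: Wₕ = 0.21765009; term = 0.21765009²·(1 − 0.07745811)·76.62/490 = 0.0068336052.
East: Wₕ = 0.61703079; term = 0.61703079²·(1 − 0.18244675)·482.3/3272 = 0.045881086.
Sum = 0.064003951.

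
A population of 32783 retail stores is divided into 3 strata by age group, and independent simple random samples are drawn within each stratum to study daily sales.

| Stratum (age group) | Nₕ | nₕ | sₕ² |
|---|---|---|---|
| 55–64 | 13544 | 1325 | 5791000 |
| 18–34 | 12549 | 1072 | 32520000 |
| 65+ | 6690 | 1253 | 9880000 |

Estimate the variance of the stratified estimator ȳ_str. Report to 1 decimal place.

5005.2

Var(ȳ_str) = Σₕ Wₕ²(1 − fₕ)sₕ²/nₕ with Wₕ = Nₕ/N, N = 32783.
55–64: Wₕ = 0.41314096; term = 0.41314096²·(1 − 0.09782930)·5791000/1325 = 673.01216.
18–34: Wₕ = 0.38278986; term = 0.38278986²·(1 − 0.08542513)·32520000/1072 = 4065.3306.
65+: Wₕ = 0.20406918; term = 0.20406918²·(1 − 0.18729447)·9880000/1253 = 266.86642.
Sum = 5005.2092.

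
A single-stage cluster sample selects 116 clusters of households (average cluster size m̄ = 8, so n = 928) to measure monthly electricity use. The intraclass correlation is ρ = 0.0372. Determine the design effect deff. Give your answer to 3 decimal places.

deff = 1 + (8 − 1)·0.0372 = 1 + 0.2604 = 1.2604.

1.260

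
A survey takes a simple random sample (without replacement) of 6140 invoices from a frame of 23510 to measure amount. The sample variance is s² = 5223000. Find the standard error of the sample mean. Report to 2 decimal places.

25.07

Under SRS without replacement, Var(ȳ) = (1 − f)·s²/n with f = n/N = 6140/23510 = 0.26116546.
Var(ȳ) = (1 − 0.26116546)·5223000/6140 = 0.73883454·850.65147 = 628.49068.
SE(ȳ) = √(628.49068) = 25.07.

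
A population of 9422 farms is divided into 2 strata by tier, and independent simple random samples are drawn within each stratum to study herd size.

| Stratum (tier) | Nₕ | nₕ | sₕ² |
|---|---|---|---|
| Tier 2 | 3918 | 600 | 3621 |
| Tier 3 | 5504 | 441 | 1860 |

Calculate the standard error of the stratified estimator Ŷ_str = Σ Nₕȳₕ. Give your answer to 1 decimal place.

13999.6

Var(Ŷ_str) = Σₕ Nₕ²(1 − fₕ)sₕ²/nₕ.
Tier 2: 3918²·(1 − 600/3918)·3621/600 = 7.8454541 × 10^7.
Tier 3: 5504²·(1 − 441/5504)·1860/441 = 1.1753324 × 10^8.
Sum = 1.9598778 × 10^8.
SE = √(1.9598778 × 10^8) = 13999.6.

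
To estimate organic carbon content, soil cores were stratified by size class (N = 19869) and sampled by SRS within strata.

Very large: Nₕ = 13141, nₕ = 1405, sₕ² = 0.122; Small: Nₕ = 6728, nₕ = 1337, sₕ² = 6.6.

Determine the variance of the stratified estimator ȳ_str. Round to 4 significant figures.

Var(ȳ_str) = Σₕ Wₕ²(1 − fₕ)sₕ²/nₕ with Wₕ = Nₕ/N, N = 19869.
Very large: Wₕ = 0.66138205; term = 0.66138205²·(1 − 0.10691728)·0.122/1405 = 3.3921887 × 10^-5.
Small: Wₕ = 0.33861795; term = 0.33861795²·(1 − 0.19872176)·6.6/1337 = 4.5354024 × 10^-4.
Sum = 4.8746213 × 10^-4.

4.875 × 10^-4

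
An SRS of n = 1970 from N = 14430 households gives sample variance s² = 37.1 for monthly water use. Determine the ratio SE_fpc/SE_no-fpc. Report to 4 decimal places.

f = n/N = 1970/14430 = 0.13652114.
SE_no-fpc = √(s²/n) = 0.13723151; SE_fpc = √((1−f)s²/n) = 0.12752041.
Ratio = √(1−f) = 0.92923563.

0.9292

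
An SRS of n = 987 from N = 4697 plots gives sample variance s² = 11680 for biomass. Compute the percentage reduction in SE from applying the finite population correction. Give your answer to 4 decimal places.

11.1256

f = n/N = 987/4697 = 0.21013413.
SE_no-fpc = √(s²/n) = 3.4400349; SE_fpc = √((1−f)s²/n) = 3.0573103.
Ratio = √(1−f) = 0.88874399. Reduction = 100·(1 − 0.88874399) = 11.1256%.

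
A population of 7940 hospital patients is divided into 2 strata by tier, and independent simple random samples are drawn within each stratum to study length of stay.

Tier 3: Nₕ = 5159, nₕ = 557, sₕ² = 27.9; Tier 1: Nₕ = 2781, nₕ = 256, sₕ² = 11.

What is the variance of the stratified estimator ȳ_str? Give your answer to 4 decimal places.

Var(ȳ_str) = Σₕ Wₕ²(1 − fₕ)sₕ²/nₕ with Wₕ = Nₕ/N, N = 7940.
Tier 3: Wₕ = 0.64974811; term = 0.64974811²·(1 − 0.10796666)·27.9/557 = 0.018863407.
Tier 1: Wₕ = 0.35025189; term = 0.35025189²·(1 − 0.09205322)·11/256 = 0.0047860153.
Sum = 0.023649422.

0.0236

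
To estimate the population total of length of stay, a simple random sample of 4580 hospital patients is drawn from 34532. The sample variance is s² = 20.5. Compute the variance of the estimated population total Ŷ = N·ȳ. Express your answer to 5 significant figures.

Var(Ŷ) = N²·Var(ȳ) = N²·(1 − n/N)·s²/n.
f = 4580/34532 = 0.13263060; Var(ȳ) = 0.86736940·20.5/4580 = 0.0038823303.
Var(Ŷ) = 34532² · 0.0038823303 = 4.6295198 × 10^6.

4.6295 × 10^6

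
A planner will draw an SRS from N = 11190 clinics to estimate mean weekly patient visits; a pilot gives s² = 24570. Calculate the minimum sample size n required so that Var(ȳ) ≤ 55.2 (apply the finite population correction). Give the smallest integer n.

Without fpc, n₀ = s²/D = 24570/55.2 = 445.1087.
With fpc, (1 − n/N)·s²/n ≤ D requires n ≥ n₀/(1 + n₀/N) = 445.1087/(1 + 445.1087/11190) = 428.0808.
Rounding up, n = 429.

429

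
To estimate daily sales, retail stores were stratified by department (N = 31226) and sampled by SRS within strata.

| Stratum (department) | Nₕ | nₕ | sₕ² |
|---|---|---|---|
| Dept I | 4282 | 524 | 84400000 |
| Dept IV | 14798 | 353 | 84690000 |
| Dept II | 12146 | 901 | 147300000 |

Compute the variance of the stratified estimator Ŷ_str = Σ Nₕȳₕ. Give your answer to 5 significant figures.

7.6204 × 10^13

Var(Ŷ_str) = Σₕ Nₕ²(1 − fₕ)sₕ²/nₕ.
Dept I: 4282²·(1 − 524/4282)·84400000/524 = 2.5918783 × 10^12.
Dept IV: 14798²·(1 − 353/14798)·84690000/353 = 5.128354 × 10^13.
Dept II: 12146²·(1 − 901/12146)·147300000/901 = 2.2329073 × 10^13.
Sum = 7.6204491 × 10^13.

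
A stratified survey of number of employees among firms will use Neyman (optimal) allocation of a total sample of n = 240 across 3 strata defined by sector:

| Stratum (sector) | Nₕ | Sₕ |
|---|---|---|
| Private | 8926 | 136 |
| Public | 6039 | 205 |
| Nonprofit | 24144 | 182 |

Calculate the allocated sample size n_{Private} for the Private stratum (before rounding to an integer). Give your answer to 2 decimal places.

42.56

Neyman allocation: nₕ = n·NₕSₕ / Σⱼ NⱼSⱼ.
Σ NⱼSⱼ = 8926·136 + 6039·205 + 24144·182 = 6.846139 × 10^6.
n_{Private} = 240·8926·136 / (6.846139 × 10^6) = 42.56.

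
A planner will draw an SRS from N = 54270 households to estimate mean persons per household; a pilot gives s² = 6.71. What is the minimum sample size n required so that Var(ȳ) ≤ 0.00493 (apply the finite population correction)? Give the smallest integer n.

Without fpc, n₀ = s²/D = 6.71/0.00493 = 1361.0548.
With fpc, (1 − n/N)·s²/n ≤ D requires n ≥ n₀/(1 + n₀/N) = 1361.0548/(1 + 1361.0548/54270) = 1327.7556.
Rounding up, n = 1328.

1328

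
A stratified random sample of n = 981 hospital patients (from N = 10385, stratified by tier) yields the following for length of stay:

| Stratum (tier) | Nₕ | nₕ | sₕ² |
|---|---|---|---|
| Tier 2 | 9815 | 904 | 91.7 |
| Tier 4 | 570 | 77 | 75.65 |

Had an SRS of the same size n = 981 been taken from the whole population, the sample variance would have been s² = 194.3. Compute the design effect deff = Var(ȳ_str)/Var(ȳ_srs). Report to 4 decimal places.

Var(ȳ_str) = Σ Wₕ²(1−fₕ)sₕ²/nₕ with Wₕ = Nₕ/10385:
  Tier 2: (9815/10385)²·(1−904/9815)·91.7/904 = 0.08226302
  Tier 4: (570/10385)²·(1−77/570)·75.65/77 = 0.0025599235
  → Var(ȳ_str) = 0.084822944.
Var(ȳ_srs) = (1 − 981/10385)·194.3/981 = 0.17935352.
deff = 0.084822944 / 0.17935352 = 0.4729.

0.4729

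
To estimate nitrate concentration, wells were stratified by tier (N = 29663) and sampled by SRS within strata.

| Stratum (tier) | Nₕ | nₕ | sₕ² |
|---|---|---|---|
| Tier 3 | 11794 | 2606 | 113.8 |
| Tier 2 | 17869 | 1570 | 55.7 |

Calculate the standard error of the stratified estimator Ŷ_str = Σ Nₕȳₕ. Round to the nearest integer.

3881

Var(Ŷ_str) = Σₕ Nₕ²(1 − fₕ)sₕ²/nₕ.
Tier 3: 11794²·(1 − 2606/11794)·113.8/2606 = 4.7320569 × 10^6.
Tier 2: 17869²·(1 − 1570/17869)·55.7/1570 = 1.033277 × 10^7.
Sum = 1.5064827 × 10^7.
SE = √(1.5064827 × 10^7) = 3881.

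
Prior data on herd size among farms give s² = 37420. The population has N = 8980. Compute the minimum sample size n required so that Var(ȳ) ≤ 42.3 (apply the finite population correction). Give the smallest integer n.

Without fpc, n₀ = s²/D = 37420/42.3 = 884.6336.
With fpc, (1 − n/N)·s²/n ≤ D requires n ≥ n₀/(1 + n₀/N) = 884.6336/(1 + 884.6336/8980) = 805.3021.
Rounding up, n = 806.

806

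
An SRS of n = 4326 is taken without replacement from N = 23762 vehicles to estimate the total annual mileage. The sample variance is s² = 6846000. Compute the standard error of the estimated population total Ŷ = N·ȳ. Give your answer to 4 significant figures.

Var(Ŷ) = N²·Var(ȳ) = N²·(1 − n/N)·s²/n.
f = 4326/23762 = 0.18205538; Var(ȳ) = 0.81794462·6846000/4326 = 1294.4172.
Var(Ŷ) = 23762² · 1294.4172 = 7.3087021 × 10^11.
SE(Ŷ) = √(7.3087021 × 10^11) = 854900.

854900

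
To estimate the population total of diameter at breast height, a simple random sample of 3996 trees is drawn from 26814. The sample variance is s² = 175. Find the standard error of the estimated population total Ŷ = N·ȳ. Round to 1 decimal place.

Var(Ŷ) = N²·Var(ȳ) = N²·(1 − n/N)·s²/n.
f = 3996/26814 = 0.14902663; Var(ȳ) = 0.85097337·175/3996 = 0.037267352.
Var(Ŷ) = 26814² · 0.037267352 = 2.6794876 × 10^7.
SE(Ŷ) = √(2.6794876 × 10^7) = 5176.4.

5176.4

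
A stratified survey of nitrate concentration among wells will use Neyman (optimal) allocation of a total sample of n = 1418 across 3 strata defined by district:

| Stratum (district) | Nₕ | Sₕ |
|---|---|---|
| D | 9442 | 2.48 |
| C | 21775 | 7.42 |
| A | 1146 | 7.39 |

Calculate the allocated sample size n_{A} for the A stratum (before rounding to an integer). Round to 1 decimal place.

Neyman allocation: nₕ = n·NₕSₕ / Σⱼ NⱼSⱼ.
Σ NⱼSⱼ = 9442·2.48 + 21775·7.42 + 1146·7.39 = 193455.6.
n_{A} = 1418·1146·7.39 / 193455.6 = 62.1.

62.1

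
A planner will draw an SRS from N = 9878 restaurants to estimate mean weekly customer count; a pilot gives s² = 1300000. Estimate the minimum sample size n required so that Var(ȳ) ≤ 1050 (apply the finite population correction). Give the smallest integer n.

1101

Without fpc, n₀ = s²/D = 1300000/1050 = 1238.0952.
With fpc, (1 − n/N)·s²/n ≤ D requires n ≥ n₀/(1 + n₀/N) = 1238.0952/(1 + 1238.0952/9878) = 1100.1979.
Rounding up, n = 1101.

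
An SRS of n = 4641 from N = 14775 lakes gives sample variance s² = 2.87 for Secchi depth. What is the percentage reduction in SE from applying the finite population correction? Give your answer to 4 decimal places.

17.1816

f = n/N = 4641/14775 = 0.31411168.
SE_no-fpc = √(s²/n) = 0.024867674; SE_fpc = √((1−f)s²/n) = 0.020595003.
Ratio = √(1−f) = 0.82818375. Reduction = 100·(1 − 0.82818375) = 17.1816%.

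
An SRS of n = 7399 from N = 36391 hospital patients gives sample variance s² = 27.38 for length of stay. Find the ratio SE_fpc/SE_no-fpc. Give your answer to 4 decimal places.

0.8926

f = n/N = 7399/36391 = 0.20331950.
SE_no-fpc = √(s²/n) = 0.060831736; SE_fpc = √((1−f)s²/n) = 0.054296558.
Ratio = √(1−f) = 0.89256960.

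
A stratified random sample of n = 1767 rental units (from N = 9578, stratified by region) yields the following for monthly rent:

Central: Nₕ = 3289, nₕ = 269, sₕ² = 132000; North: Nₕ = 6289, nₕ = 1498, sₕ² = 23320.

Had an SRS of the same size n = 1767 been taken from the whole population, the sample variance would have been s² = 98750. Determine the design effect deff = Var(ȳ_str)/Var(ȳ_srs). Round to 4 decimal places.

Var(ȳ_str) = Σ Wₕ²(1−fₕ)sₕ²/nₕ with Wₕ = Nₕ/9578:
  Central: (3289/9578)²·(1−269/3289)·132000/269 = 53.130365
  North: (6289/9578)²·(1−1498/6289)·23320/1498 = 5.1129887
  → Var(ȳ_str) = 58.243354.
Var(ȳ_srs) = (1 − 1767/9578)·98750/1767 = 45.575596.
deff = 58.243354 / 45.575596 = 1.2780.

1.2780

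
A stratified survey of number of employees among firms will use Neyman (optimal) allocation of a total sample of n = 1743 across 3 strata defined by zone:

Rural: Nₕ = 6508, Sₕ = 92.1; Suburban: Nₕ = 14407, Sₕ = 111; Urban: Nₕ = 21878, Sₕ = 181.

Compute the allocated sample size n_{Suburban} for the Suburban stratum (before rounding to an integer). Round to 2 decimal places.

Neyman allocation: nₕ = n·NₕSₕ / Σⱼ NⱼSⱼ.
Σ NⱼSⱼ = 6508·92.1 + 14407·111 + 21878·181 = 6.1584818 × 10^6.
n_{Suburban} = 1743·14407·111 / (6.1584818 × 10^6) = 452.61.

452.61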